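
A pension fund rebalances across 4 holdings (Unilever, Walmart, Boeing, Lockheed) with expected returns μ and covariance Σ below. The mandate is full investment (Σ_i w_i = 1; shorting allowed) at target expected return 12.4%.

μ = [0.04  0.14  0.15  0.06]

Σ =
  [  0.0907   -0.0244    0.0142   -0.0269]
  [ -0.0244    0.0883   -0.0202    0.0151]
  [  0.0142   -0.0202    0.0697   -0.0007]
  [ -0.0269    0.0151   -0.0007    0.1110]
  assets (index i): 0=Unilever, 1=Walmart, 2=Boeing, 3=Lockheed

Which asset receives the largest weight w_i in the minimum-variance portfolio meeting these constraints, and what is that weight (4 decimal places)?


Boeing (0.4147)

g=Σ⁻¹μ = [0.7783  2.3396  2.6758  0.4278]
h=Σ⁻¹𝟙 = [16.4237  17.7561  16.2544  10.6762]
a=μᵀg=0.785717  b=𝟙ᵀg=6.221534  c=𝟙ᵀh=61.110371  D=ac−b²=9.307969
λ₁=(c·0.124−b)/D = (61.110371·0.124−6.221534)/9.307969 = 0.145698
λ₂=(a−b·0.124)/D = (0.785717−6.221534·0.124)/9.307969 = 0.001531
w* = 0.145698·g + 0.001531·h:
  w_0 = 0.145698·0.7783 + 0.001531·16.4237 = 0.1385  (Unilever)
  w_1 = 0.145698·2.3396 + 0.001531·17.7561 = 0.3680  (Walmart)
  w_2 = 0.145698·2.6758 + 0.001531·16.2544 = 0.4147  (Boeing)
  w_3 = 0.145698·0.4278 + 0.001531·10.6762 = 0.0787  (Lockheed)
Σw_i=1.0000  μᵀw=0.1240
σ²=wᵀΣw=λ₁·μ_p+λ₂ = 0.145698·0.124 + 0.001531 = 0.019597 ≈ 0.0196


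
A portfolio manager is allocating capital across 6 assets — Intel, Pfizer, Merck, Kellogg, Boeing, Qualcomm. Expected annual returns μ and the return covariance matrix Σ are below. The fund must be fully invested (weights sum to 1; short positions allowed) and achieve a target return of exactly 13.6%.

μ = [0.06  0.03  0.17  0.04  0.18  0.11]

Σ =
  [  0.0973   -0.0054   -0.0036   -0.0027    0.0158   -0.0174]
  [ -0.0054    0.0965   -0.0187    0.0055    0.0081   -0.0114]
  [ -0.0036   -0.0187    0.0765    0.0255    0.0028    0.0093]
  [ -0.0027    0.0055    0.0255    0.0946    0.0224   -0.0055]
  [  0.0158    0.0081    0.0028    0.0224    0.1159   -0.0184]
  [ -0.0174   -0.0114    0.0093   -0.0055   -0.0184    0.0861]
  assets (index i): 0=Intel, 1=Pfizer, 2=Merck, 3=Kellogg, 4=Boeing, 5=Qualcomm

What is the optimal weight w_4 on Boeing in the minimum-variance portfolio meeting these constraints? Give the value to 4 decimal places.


x=Σ⁻¹μ = [0.7537  0.9003  2.4075  -0.5643  1.6947  1.6152]
y=Σ⁻¹𝟙 = [13.6110  14.7123  13.0436  5.9177  6.9474  16.7669]
a=μᵀx=0.941650  b=𝟙ᵀx=6.807040  c=𝟙ᵀy=70.998917  D=ac−b²=20.520361
λ₁=(c·0.136−b)/D = (70.998917·0.136−6.807040)/20.520361 = 0.138829
λ₂=(a−b·0.136)/D = (0.941650−6.807040·0.136)/20.520361 = 0.000774
w* = 0.138829·x + 0.000774·y:
  w_0 = 0.138829·0.7537 + 0.000774·13.6110 = 0.1152  (Intel)
  w_1 = 0.138829·0.9003 + 0.000774·14.7123 = 0.1364  (Pfizer)
  w_2 = 0.138829·2.4075 + 0.000774·13.0436 = 0.3443  (Merck)
  w_3 = 0.138829·-0.5643 + 0.000774·5.9177 = -0.0738  (Kellogg)
  w_4 = 0.138829·1.6947 + 0.000774·6.9474 = 0.2407  (Boeing)
  w_5 = 0.138829·1.6152 + 0.000774·16.7669 = 0.2372  (Qualcomm)
Σw_i=1.0000  μᵀw=0.1360
σ²=wᵀΣw=λ₁·μ_p+λ₂ = 0.138829·0.136 + 0.000774 = 0.019655 ≈ 0.0197

0.2407


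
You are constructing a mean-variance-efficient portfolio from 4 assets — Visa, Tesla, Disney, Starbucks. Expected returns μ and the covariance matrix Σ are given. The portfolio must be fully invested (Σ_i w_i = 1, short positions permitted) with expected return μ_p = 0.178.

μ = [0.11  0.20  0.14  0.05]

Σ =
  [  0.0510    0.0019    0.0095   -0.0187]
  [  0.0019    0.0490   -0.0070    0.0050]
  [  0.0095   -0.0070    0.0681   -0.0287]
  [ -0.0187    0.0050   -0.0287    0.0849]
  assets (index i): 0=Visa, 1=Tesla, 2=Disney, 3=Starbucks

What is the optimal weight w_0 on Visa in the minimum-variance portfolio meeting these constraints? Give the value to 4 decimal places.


0.0755

g=Σ⁻¹μ = [2.1094  4.2383  2.9573  1.8037]
h=Σ⁻¹𝟙 = [23.1246  20.4609  23.5142  23.6158]
a=μᵀg=1.583897  b=𝟙ᵀg=11.108663  c=𝟙ᵀh=90.715513  D=ac−b²=20.281654
λ₁=(c·0.178−b)/D = (90.715513·0.178−11.108663)/20.281654 = 0.248436
λ₂=(a−b·0.178)/D = (1.583897−11.108663·0.178)/20.281654 = -0.019399
w* = 0.248436·g + -0.019399·h:
  w_0 = 0.248436·2.1094 + -0.019399·23.1246 = 0.0755  (Visa)
  w_1 = 0.248436·4.2383 + -0.019399·20.4609 = 0.6560  (Tesla)
  w_2 = 0.248436·2.9573 + -0.019399·23.5142 = 0.2786  (Disney)
  w_3 = 0.248436·1.8037 + -0.019399·23.6158 = -0.0100  (Starbucks)
Σw_i=1.0000  μᵀw=0.1780
σ²=wᵀΣw=λ₁·μ_p+λ₂ = 0.248436·0.178 + -0.019399 = 0.024823 ≈ 0.0248


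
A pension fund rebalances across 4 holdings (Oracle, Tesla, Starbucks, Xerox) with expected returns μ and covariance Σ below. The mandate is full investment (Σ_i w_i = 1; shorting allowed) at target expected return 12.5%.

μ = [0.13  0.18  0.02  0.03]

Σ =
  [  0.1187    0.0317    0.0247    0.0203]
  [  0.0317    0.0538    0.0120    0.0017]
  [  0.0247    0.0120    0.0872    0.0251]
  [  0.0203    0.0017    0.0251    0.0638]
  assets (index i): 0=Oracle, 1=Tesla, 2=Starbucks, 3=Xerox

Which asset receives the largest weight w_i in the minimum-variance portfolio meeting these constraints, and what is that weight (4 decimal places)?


p=Σ⁻¹μ = [0.2218  3.2946  -0.4247  0.4790]
q=Σ⁻¹𝟙 = [0.6817  16.6025  5.2643  12.9436]
a=μᵀp=0.627743  b=𝟙ᵀp=3.570665  c=𝟙ᵀq=35.492123  D=ac−b²=9.530267
λ₁=(c·0.125−b)/D = (35.492123·0.125−3.570665)/9.530267 = 0.090853
λ₂=(a−b·0.125)/D = (0.627743−3.570665·0.125)/9.530267 = 0.019035
w* = 0.090853·p + 0.019035·q:
  w_0 = 0.090853·0.2218 + 0.019035·0.6817 = 0.0331  (Oracle)
  w_1 = 0.090853·3.2946 + 0.019035·16.6025 = 0.6154  (Tesla)
  w_2 = 0.090853·-0.4247 + 0.019035·5.2643 = 0.0616  (Starbucks)
  w_3 = 0.090853·0.4790 + 0.019035·12.9436 = 0.2899  (Xerox)
Σw_i=1.0000  μᵀw=0.1250
σ²=wᵀΣw=λ₁·μ_p+λ₂ = 0.090853·0.125 + 0.019035 = 0.030392 ≈ 0.0304

Tesla (0.6154)


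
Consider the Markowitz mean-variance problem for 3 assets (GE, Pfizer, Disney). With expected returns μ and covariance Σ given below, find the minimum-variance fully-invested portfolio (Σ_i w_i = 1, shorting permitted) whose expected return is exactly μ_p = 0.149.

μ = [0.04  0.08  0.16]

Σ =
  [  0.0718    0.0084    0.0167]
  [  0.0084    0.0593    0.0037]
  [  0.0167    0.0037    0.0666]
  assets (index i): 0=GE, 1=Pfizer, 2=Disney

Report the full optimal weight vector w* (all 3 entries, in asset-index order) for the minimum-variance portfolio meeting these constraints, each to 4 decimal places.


g=Σ⁻¹μ = [-0.1367  1.2206  2.3689]
h=Σ⁻¹𝟙 = [9.4473  14.7874  11.8246]
a=μᵀg=0.471201  b=𝟙ᵀg=3.452815  c=𝟙ᵀh=36.059253  D=ac−b²=5.069228
λ₁=(c·0.149−b)/D = (36.059253·0.149−3.452815)/5.069228 = 0.378759
λ₂=(a−b·0.149)/D = (0.471201−3.452815·0.149)/5.069228 = -0.008535
w* = 0.378759·g + -0.008535·h:
  w_0 = 0.378759·-0.1367 + -0.008535·9.4473 = -0.1324  (GE)
  w_1 = 0.378759·1.2206 + -0.008535·14.7874 = 0.3361  (Pfizer)
  w_2 = 0.378759·2.3689 + -0.008535·11.8246 = 0.7963  (Disney)
Σw_i=1.0000  μᵀw=0.1490
σ²=wᵀΣw=λ₁·μ_p+λ₂ = 0.378759·0.149 + -0.008535 = 0.047900 ≈ 0.0479

-0.1324  0.3361  0.7963


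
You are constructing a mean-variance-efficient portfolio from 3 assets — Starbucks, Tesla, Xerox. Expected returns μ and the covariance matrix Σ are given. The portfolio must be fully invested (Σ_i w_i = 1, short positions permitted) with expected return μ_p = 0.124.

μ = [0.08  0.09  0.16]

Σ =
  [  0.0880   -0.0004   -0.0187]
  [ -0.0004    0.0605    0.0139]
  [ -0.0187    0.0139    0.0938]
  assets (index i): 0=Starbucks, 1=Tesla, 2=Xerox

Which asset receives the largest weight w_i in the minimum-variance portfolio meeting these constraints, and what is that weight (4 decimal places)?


Xerox (0.5259)

p=Σ⁻¹μ = [1.2974  1.0817  1.8041]
q=Σ⁻¹𝟙 = [13.8377  14.0144  11.3429]
a=μᵀp=0.489800  b=𝟙ᵀp=4.183175  c=𝟙ᵀq=39.194981  D=ac−b²=1.698736
λ₁=(c·0.124−b)/D = (39.194981·0.124−4.183175)/1.698736 = 0.398533
λ₂=(a−b·0.124)/D = (0.489800−4.183175·0.124)/1.698736 = -0.017021
w* = 0.398533·p + -0.017021·q:
  w_0 = 0.398533·1.2974 + -0.017021·13.8377 = 0.2815  (Starbucks)
  w_1 = 0.398533·1.0817 + -0.017021·14.0144 = 0.1925  (Tesla)
  w_2 = 0.398533·1.8041 + -0.017021·11.3429 = 0.5259  (Xerox)
Σw_i=1.0000  μᵀw=0.1240
σ²=wᵀΣw=λ₁·μ_p+λ₂ = 0.398533·0.124 + -0.017021 = 0.032397 ≈ 0.0324


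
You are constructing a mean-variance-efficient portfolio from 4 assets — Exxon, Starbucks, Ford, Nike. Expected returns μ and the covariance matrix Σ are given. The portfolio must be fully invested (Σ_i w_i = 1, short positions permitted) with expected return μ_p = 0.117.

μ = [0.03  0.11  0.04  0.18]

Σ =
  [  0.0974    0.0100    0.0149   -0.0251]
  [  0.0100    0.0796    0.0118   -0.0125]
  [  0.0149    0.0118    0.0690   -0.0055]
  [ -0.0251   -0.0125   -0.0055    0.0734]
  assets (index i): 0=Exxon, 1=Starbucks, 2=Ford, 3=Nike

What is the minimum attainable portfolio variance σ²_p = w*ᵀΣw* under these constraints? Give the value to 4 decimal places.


g=Σ⁻¹μ = [0.8705  1.7029  0.3449  3.0658]
h=Σ⁻¹𝟙 = [12.6445  12.5903  11.2780  20.9371]
a=μᵀg=0.779075  b=𝟙ᵀg=5.984074  c=𝟙ᵀh=57.449999  D=ac−b²=8.948707
λ₁=(c·0.117−b)/D = (57.449999·0.117−5.984074)/8.948707 = 0.082423
λ₂=(a−b·0.117)/D = (0.779075−5.984074·0.117)/8.948707 = 0.008821
w* = 0.082423·g + 0.008821·h:
  w_0 = 0.082423·0.8705 + 0.008821·12.6445 = 0.1833  (Exxon)
  w_1 = 0.082423·1.7029 + 0.008821·12.5903 = 0.2514  (Starbucks)
  w_2 = 0.082423·0.3449 + 0.008821·11.2780 = 0.1279  (Ford)
  w_3 = 0.082423·3.0658 + 0.008821·20.9371 = 0.4374  (Nike)
Σw_i=1.0000  μᵀw=0.1170
σ²=wᵀΣw=λ₁·μ_p+λ₂ = 0.082423·0.117 + 0.008821 = 0.018465 ≈ 0.0185

0.0185


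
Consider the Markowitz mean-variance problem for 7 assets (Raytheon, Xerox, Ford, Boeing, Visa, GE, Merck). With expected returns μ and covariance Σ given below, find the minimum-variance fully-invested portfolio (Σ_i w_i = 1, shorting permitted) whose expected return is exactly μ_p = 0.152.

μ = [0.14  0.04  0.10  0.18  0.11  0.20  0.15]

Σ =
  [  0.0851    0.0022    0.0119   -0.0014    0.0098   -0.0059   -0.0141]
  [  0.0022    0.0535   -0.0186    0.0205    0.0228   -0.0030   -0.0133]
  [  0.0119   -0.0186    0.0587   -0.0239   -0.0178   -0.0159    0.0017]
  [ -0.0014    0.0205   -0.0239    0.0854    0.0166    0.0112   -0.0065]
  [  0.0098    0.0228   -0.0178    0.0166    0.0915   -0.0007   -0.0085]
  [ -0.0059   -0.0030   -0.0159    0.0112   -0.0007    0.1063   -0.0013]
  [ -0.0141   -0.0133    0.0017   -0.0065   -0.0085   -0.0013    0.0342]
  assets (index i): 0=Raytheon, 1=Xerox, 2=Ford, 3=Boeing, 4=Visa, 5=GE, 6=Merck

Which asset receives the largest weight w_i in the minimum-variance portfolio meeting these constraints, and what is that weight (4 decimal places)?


x=Σ⁻¹μ = [2.2476  2.3054  3.9253  2.6337  1.3365  2.4746  6.9408]
y=Σ⁻¹𝟙 = [14.6211  35.2938  36.7422  13.6959  10.2707  15.9826  52.9299]
a=μᵀx=2.956536  b=𝟙ᵀx=21.863971  c=𝟙ᵀy=179.536164  D=ac−b²=52.771969
λ₁=(c·0.152−b)/D = (179.536164·0.152−21.863971)/52.771969 = 0.102811
λ₂=(a−b·0.152)/D = (2.956536−21.863971·0.152)/52.771969 = -0.006950
w* = 0.102811·x + -0.006950·y:
  w_0 = 0.102811·2.2476 + -0.006950·14.6211 = 0.1295  (Raytheon)
  w_1 = 0.102811·2.3054 + -0.006950·35.2938 = -0.0083  (Xerox)
  w_2 = 0.102811·3.9253 + -0.006950·36.7422 = 0.1482  (Ford)
  w_3 = 0.102811·2.6337 + -0.006950·13.6959 = 0.1756  (Boeing)
  w_4 = 0.102811·1.3365 + -0.006950·10.2707 = 0.0660  (Visa)
  w_5 = 0.102811·2.4746 + -0.006950·15.9826 = 0.1433  (GE)
  w_6 = 0.102811·6.9408 + -0.006950·52.9299 = 0.3457  (Merck)
Σw_i=1.0000  μᵀw=0.1520
σ²=wᵀΣw=λ₁·μ_p+λ₂ = 0.102811·0.152 + -0.006950 = 0.008677 ≈ 0.0087

Merck (0.3457)


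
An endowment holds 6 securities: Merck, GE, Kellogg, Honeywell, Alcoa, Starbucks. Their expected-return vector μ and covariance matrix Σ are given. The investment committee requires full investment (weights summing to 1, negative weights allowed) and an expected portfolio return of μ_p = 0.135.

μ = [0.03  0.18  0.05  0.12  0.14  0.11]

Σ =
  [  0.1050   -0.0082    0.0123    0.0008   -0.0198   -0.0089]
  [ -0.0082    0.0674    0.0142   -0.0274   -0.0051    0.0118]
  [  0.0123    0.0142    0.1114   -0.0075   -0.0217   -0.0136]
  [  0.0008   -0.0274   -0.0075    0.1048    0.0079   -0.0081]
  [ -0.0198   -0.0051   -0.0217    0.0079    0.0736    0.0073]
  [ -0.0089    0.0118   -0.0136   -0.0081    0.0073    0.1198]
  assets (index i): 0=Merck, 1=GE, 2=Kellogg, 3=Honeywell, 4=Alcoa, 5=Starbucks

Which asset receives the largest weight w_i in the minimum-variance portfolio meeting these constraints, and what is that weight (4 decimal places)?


GE (0.3694)

u=Σ⁻¹μ = [0.9721  3.5277  0.5569  1.9813  2.2902  0.7006]
v=Σ⁻¹𝟙 = [14.1442  20.2863  10.6480  14.6780  19.5274  8.4112]
a=μᵀu=1.327428  b=𝟙ᵀu=10.028680  c=𝟙ᵀv=87.694991  D=ac−b²=15.834326
λ₁=(c·0.135−b)/D = (87.694991·0.135−10.028680)/15.834326 = 0.114318
λ₂=(a−b·0.135)/D = (1.327428−10.028680·0.135)/15.834326 = -0.001670
w* = 0.114318·u + -0.001670·v:
  w_0 = 0.114318·0.9721 + -0.001670·14.1442 = 0.0875  (Merck)
  w_1 = 0.114318·3.5277 + -0.001670·20.2863 = 0.3694  (GE)
  w_2 = 0.114318·0.5569 + -0.001670·10.6480 = 0.0459  (Kellogg)
  w_3 = 0.114318·1.9813 + -0.001670·14.6780 = 0.2020  (Honeywell)
  w_4 = 0.114318·2.2902 + -0.001670·19.5274 = 0.2292  (Alcoa)
  w_5 = 0.114318·0.7006 + -0.001670·8.4112 = 0.0660  (Starbucks)
Σw_i=1.0000  μᵀw=0.1350
σ²=wᵀΣw=λ₁·μ_p+λ₂ = 0.114318·0.135 + -0.001670 = 0.013763 ≈ 0.0138


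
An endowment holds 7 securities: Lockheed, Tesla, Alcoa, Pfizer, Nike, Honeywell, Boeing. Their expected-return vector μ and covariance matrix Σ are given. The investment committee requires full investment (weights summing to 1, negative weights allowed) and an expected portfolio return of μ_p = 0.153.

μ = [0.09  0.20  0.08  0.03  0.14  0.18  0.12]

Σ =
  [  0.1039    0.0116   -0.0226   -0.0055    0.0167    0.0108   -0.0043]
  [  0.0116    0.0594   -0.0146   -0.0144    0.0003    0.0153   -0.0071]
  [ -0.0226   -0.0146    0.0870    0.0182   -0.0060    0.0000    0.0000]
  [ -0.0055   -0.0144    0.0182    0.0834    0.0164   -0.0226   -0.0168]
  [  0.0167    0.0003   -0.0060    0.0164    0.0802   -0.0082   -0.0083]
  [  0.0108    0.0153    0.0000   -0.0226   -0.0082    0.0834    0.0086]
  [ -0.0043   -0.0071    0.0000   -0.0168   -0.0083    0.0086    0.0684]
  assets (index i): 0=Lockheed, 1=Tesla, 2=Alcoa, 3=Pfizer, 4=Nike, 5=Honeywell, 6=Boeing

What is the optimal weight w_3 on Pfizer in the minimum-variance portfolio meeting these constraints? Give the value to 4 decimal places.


0.0417

x=Σ⁻¹μ = [0.4652  3.8309  1.5434  1.3005  1.9164  1.6759  2.5225]
y=Σ⁻¹𝟙 = [9.2728  23.0287  14.6720  18.4666  11.1291  10.3767  22.1747]
a=μᵀx=1.843209  b=𝟙ᵀx=13.254891  c=𝟙ᵀy=109.120609  D=ac−b²=25.439901
λ₁=(c·0.153−b)/D = (109.120609·0.153−13.254891)/25.439901 = 0.135243
λ₂=(a−b·0.153)/D = (1.843209−13.254891·0.153)/25.439901 = -0.007264
w* = 0.135243·x + -0.007264·y:
  w_0 = 0.135243·0.4652 + -0.007264·9.2728 = -0.0044  (Lockheed)
  w_1 = 0.135243·3.8309 + -0.007264·23.0287 = 0.3508  (Tesla)
  w_2 = 0.135243·1.5434 + -0.007264·14.6720 = 0.1022  (Alcoa)
  w_3 = 0.135243·1.3005 + -0.007264·18.4666 = 0.0417  (Pfizer)
  w_4 = 0.135243·1.9164 + -0.007264·11.1291 = 0.1783  (Nike)
  w_5 = 0.135243·1.6759 + -0.007264·10.3767 = 0.1513  (Honeywell)
  w_6 = 0.135243·2.5225 + -0.007264·22.1747 = 0.1801  (Boeing)
Σw_i=1.0000  μᵀw=0.1530
σ²=wᵀΣw=λ₁·μ_p+λ₂ = 0.135243·0.153 + -0.007264 = 0.013428 ≈ 0.0134


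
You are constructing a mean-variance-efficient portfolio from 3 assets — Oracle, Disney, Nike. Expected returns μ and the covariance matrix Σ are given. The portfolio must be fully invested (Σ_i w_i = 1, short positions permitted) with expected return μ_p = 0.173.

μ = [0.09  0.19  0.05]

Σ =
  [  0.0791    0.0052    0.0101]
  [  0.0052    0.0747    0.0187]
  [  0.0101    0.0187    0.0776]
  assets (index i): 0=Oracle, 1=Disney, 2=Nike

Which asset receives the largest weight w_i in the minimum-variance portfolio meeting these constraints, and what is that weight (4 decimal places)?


x=Σ⁻¹μ = [0.9846  2.4963  -0.0854]
y=Σ⁻¹𝟙 = [10.8133  10.3871  8.9761]
a=μᵀx=0.558649  b=𝟙ᵀx=3.395551  c=𝟙ᵀy=30.176490  D=ac−b²=5.328312
λ₁=(c·0.173−b)/D = (30.176490·0.173−3.395551)/5.328312 = 0.342507
λ₂=(a−b·0.173)/D = (0.558649−3.395551·0.173)/5.328312 = -0.005402
w* = 0.342507·x + -0.005402·y:
  w_0 = 0.342507·0.9846 + -0.005402·10.8133 = 0.2788  (Oracle)
  w_1 = 0.342507·2.4963 + -0.005402·10.3871 = 0.7989  (Disney)
  w_2 = 0.342507·-0.0854 + -0.005402·8.9761 = -0.0777  (Nike)
Σw_i=1.0000  μᵀw=0.1730
σ²=wᵀΣw=λ₁·μ_p+λ₂ = 0.342507·0.173 + -0.005402 = 0.053852 ≈ 0.0539

Disney (0.7989)


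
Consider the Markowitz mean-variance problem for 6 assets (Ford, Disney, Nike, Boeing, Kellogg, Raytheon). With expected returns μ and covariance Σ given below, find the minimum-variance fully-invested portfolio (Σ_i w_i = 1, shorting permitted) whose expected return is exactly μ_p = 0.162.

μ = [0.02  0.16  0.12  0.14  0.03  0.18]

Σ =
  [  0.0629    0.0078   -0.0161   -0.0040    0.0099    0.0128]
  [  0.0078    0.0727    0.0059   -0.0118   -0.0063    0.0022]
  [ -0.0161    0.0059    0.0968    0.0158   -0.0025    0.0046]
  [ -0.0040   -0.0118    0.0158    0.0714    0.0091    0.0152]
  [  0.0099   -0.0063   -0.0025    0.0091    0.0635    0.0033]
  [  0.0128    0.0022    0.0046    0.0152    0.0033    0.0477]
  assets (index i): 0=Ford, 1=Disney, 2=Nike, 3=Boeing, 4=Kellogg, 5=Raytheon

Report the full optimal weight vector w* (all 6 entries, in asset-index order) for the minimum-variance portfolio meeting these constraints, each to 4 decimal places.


-0.0572  0.3086  0.0840  0.1879  0.0561  0.4205

x=Σ⁻¹μ = [-0.4445  2.3697  0.6433  1.4426  0.4275  3.2323]
y=Σ⁻¹𝟙 = [12.8307  14.1517  9.6415  10.7571  13.3876  11.5848]
a=μᵀx=1.244048  b=𝟙ᵀx=7.670751  c=𝟙ᵀy=72.353425  D=ac−b²=31.170738
λ₁=(c·0.162−b)/D = (72.353425·0.162−7.670751)/31.170738 = 0.129946
λ₂=(a−b·0.162)/D = (1.244048−7.670751·0.162)/31.170738 = 0.000044
w* = 0.129946·x + 0.000044·y:
  w_0 = 0.129946·-0.4445 + 0.000044·12.8307 = -0.0572  (Ford)
  w_1 = 0.129946·2.3697 + 0.000044·14.1517 = 0.3086  (Disney)
  w_2 = 0.129946·0.6433 + 0.000044·9.6415 = 0.0840  (Nike)
  w_3 = 0.129946·1.4426 + 0.000044·10.7571 = 0.1879  (Boeing)
  w_4 = 0.129946·0.4275 + 0.000044·13.3876 = 0.0561  (Kellogg)
  w_5 = 0.129946·3.2323 + 0.000044·11.5848 = 0.4205  (Raytheon)
Σw_i=1.0000  μᵀw=0.1620
σ²=wᵀΣw=λ₁·μ_p+λ₂ = 0.129946·0.162 + 0.000044 = 0.021096 ≈ 0.0211


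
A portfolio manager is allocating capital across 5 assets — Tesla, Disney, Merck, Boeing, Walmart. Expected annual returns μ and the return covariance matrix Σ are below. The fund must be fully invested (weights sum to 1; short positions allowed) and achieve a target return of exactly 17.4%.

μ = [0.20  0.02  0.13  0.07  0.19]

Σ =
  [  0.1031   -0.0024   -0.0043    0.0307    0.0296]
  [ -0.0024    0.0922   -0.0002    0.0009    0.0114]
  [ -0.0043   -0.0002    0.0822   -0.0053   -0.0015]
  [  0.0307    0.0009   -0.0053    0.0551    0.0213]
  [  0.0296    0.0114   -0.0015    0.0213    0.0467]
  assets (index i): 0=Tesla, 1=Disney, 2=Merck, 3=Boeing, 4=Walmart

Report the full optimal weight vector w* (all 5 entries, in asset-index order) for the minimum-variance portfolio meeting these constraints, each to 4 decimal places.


g=Σ⁻¹μ = [1.1164  -0.2087  1.6667  -0.6404  3.7575]
h=Σ⁻¹𝟙 = [3.2991  9.4083  13.4088  12.9889  11.5320]
a=μᵀg=1.104873  b=𝟙ᵀg=5.691424  c=𝟙ᵀh=50.637051  D=ac−b²=23.555182
λ₁=(c·0.174−b)/D = (50.637051·0.174−5.691424)/23.555182 = 0.132430
λ₂=(a−b·0.174)/D = (1.104873−5.691424·0.174)/23.555182 = 0.004864
w* = 0.132430·g + 0.004864·h:
  w_0 = 0.132430·1.1164 + 0.004864·3.2991 = 0.1639  (Tesla)
  w_1 = 0.132430·-0.2087 + 0.004864·9.4083 = 0.0181  (Disney)
  w_2 = 0.132430·1.6667 + 0.004864·13.4088 = 0.2859  (Merck)
  w_3 = 0.132430·-0.6404 + 0.004864·12.9889 = -0.0216  (Boeing)
  w_4 = 0.132430·3.7575 + 0.004864·11.5320 = 0.5537  (Walmart)
Σw_i=1.0000  μᵀw=0.1740
σ²=wᵀΣw=λ₁·μ_p+λ₂ = 0.132430·0.174 + 0.004864 = 0.027907 ≈ 0.0279

0.1639  0.0181  0.2859  -0.0216  0.5537


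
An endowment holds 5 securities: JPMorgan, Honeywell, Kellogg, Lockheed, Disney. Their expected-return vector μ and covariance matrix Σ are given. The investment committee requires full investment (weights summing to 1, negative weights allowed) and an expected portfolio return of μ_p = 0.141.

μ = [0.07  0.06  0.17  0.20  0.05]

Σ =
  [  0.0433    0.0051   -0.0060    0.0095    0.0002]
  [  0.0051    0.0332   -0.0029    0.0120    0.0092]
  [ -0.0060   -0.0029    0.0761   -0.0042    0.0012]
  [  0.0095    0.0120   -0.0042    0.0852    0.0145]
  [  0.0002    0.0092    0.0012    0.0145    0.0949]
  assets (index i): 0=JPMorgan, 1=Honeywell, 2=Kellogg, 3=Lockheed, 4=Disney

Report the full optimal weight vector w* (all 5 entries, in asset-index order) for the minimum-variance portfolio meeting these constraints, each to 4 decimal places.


0.1966  0.1511  0.3453  0.2941  0.0128

x=Σ⁻¹μ = [1.3682  1.0156  2.4989  2.1643  0.0633]
y=Σ⁻¹𝟙 = [21.1948  24.2920  15.9308  5.5309  7.0912]
a=μᵀx=1.017534  b=𝟙ᵀx=7.110137  c=𝟙ᵀy=74.039782  D=ac−b²=24.783931
λ₁=(c·0.141−b)/D = (74.039782·0.141−7.110137)/24.783931 = 0.134340
λ₂=(a−b·0.141)/D = (1.017534−7.110137·0.141)/24.783931 = 0.000605
w* = 0.134340·x + 0.000605·y:
  w_0 = 0.134340·1.3682 + 0.000605·21.1948 = 0.1966  (JPMorgan)
  w_1 = 0.134340·1.0156 + 0.000605·24.2920 = 0.1511  (Honeywell)
  w_2 = 0.134340·2.4989 + 0.000605·15.9308 = 0.3453  (Kellogg)
  w_3 = 0.134340·2.1643 + 0.000605·5.5309 = 0.2941  (Lockheed)
  w_4 = 0.134340·0.0633 + 0.000605·7.0912 = 0.0128  (Disney)
Σw_i=1.0000  μᵀw=0.1410
σ²=wᵀΣw=λ₁·μ_p+λ₂ = 0.134340·0.141 + 0.000605 = 0.019547 ≈ 0.0195


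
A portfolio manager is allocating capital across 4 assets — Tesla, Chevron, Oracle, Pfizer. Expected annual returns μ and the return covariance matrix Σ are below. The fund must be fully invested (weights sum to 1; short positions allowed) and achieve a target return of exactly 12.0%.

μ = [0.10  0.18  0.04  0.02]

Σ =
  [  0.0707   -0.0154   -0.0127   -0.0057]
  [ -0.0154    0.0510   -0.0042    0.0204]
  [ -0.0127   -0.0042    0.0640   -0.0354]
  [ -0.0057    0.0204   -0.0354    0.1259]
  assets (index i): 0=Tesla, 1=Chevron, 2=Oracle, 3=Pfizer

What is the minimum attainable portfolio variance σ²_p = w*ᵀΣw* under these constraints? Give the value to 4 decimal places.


g=Σ⁻¹μ = [2.6365  4.4607  1.4151  -0.0467]
h=Σ⁻¹𝟙 = [25.9349  24.4793  29.8728  13.5500]
a=μᵀg=1.122255  b=𝟙ᵀg=8.465676  c=𝟙ᵀh=93.837019  D=ac−b²=33.641391
λ₁=(c·0.120−b)/D = (93.837019·0.120−8.465676)/33.641391 = 0.083075
λ₂=(a−b·0.120)/D = (1.122255−8.465676·0.120)/33.641391 = 0.003162
w* = 0.083075·g + 0.003162·h:
  w_0 = 0.083075·2.6365 + 0.003162·25.9349 = 0.3010  (Tesla)
  w_1 = 0.083075·4.4607 + 0.003162·24.4793 = 0.4480  (Chevron)
  w_2 = 0.083075·1.4151 + 0.003162·29.8728 = 0.2120  (Oracle)
  w_3 = 0.083075·-0.0467 + 0.003162·13.5500 = 0.0390  (Pfizer)
Σw_i=1.0000  μᵀw=0.1200
σ²=wᵀΣw=λ₁·μ_p+λ₂ = 0.083075·0.120 + 0.003162 = 0.013131 ≈ 0.0131

0.0131


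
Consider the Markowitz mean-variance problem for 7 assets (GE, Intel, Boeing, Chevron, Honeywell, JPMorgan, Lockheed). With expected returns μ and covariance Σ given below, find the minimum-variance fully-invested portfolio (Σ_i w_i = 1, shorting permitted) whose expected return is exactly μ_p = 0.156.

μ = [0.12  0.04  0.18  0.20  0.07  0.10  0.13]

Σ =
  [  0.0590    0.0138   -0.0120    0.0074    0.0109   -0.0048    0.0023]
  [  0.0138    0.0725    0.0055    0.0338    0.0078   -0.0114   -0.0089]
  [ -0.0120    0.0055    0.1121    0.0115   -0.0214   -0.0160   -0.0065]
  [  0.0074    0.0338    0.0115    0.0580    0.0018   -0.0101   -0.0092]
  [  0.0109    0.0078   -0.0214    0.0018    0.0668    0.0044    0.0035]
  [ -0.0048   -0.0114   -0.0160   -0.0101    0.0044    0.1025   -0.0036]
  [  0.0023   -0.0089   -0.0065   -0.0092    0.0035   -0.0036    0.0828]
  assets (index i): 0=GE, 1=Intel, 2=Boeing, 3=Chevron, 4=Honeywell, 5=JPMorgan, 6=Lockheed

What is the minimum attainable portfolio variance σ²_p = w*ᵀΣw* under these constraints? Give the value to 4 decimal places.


0.0127

p=Σ⁻¹μ = [2.1285  -1.6352  2.0590  4.2878  1.2222  1.6549  1.9935]
q=Σ⁻¹𝟙 = [14.7148  6.2823  14.5259  13.3021  14.3813  14.6312  14.9904]
a=μᵀp=1.928399  b=𝟙ᵀp=11.710709  c=𝟙ᵀq=92.828034  D=ac−b²=41.868750
λ₁=(c·0.156−b)/D = (92.828034·0.156−11.710709)/41.868750 = 0.066170
λ₂=(a−b·0.156)/D = (1.928399−11.710709·0.156)/41.868750 = 0.002425
w* = 0.066170·p + 0.002425·q:
  w_0 = 0.066170·2.1285 + 0.002425·14.7148 = 0.1765  (GE)
  w_1 = 0.066170·-1.6352 + 0.002425·6.2823 = -0.0930  (Intel)
  w_2 = 0.066170·2.0590 + 0.002425·14.5259 = 0.1715  (Boeing)
  w_3 = 0.066170·4.2878 + 0.002425·13.3021 = 0.3160  (Chevron)
  w_4 = 0.066170·1.2222 + 0.002425·14.3813 = 0.1157  (Honeywell)
  w_5 = 0.066170·1.6549 + 0.002425·14.6312 = 0.1450  (JPMorgan)
  w_6 = 0.066170·1.9935 + 0.002425·14.9904 = 0.1683  (Lockheed)
Σw_i=1.0000  μᵀw=0.1560
σ²=wᵀΣw=λ₁·μ_p+λ₂ = 0.066170·0.156 + 0.002425 = 0.012747 ≈ 0.0127


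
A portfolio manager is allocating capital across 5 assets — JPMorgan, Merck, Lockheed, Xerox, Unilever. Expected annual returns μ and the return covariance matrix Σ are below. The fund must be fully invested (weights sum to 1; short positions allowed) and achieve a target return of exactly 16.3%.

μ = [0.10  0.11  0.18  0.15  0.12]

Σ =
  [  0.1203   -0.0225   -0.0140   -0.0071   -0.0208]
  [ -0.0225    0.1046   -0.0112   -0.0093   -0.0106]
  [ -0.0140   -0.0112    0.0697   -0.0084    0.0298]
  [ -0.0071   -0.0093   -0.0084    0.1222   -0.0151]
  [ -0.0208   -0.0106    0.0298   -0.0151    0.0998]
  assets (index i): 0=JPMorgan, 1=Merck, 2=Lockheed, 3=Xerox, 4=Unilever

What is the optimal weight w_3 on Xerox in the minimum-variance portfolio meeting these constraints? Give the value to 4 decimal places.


0.2359

x=Σ⁻¹μ = [1.8828  2.0638  3.0033  1.8483  1.1969]
y=Σ⁻¹𝟙 = [16.3890  17.2880  16.7595  13.1173  12.2523]
a=μᵀx=1.376773  b=𝟙ᵀx=9.995153  c=𝟙ᵀy=75.806036  D=ac−b²=4.464658
λ₁=(c·0.163−b)/D = (75.806036·0.163−9.995153)/4.464658 = 0.528872
λ₂=(a−b·0.163)/D = (1.376773−9.995153·0.163)/4.464658 = -0.056541
w* = 0.528872·x + -0.056541·y:
  w_0 = 0.528872·1.8828 + -0.056541·16.3890 = 0.0691  (JPMorgan)
  w_1 = 0.528872·2.0638 + -0.056541·17.2880 = 0.1140  (Merck)
  w_2 = 0.528872·3.0033 + -0.056541·16.7595 = 0.6408  (Lockheed)
  w_3 = 0.528872·1.8483 + -0.056541·13.1173 = 0.2359  (Xerox)
  w_4 = 0.528872·1.1969 + -0.056541·12.2523 = -0.0598  (Unilever)
Σw_i=1.0000  μᵀw=0.1630
σ²=wᵀΣw=λ₁·μ_p+λ₂ = 0.528872·0.163 + -0.056541 = 0.029665 ≈ 0.0297


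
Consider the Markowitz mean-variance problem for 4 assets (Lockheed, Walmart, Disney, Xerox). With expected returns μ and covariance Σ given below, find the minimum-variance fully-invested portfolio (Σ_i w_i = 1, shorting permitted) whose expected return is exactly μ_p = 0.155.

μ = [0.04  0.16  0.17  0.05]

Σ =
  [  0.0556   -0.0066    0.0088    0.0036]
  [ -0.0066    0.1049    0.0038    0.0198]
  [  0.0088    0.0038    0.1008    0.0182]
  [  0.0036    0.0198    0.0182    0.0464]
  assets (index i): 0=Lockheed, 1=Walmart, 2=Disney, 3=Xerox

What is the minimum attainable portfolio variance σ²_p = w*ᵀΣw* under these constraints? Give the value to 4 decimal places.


p=Σ⁻¹μ = [0.6662  1.5604  1.6192  -0.2751]
q=Σ⁻¹𝟙 = [17.0630  7.6078  5.4652  14.8378]
a=μᵀp=0.537827  b=𝟙ᵀp=3.570737  c=𝟙ᵀq=44.973741  D=ac−b²=11.437931
λ₁=(c·0.155−b)/D = (44.973741·0.155−3.570737)/11.437931 = 0.297273
λ₂=(a−b·0.155)/D = (0.537827−3.570737·0.155)/11.437931 = -0.001367
w* = 0.297273·p + -0.001367·q:
  w_0 = 0.297273·0.6662 + -0.001367·17.0630 = 0.1747  (Lockheed)
  w_1 = 0.297273·1.5604 + -0.001367·7.6078 = 0.4535  (Walmart)
  w_2 = 0.297273·1.6192 + -0.001367·5.4652 = 0.4739  (Disney)
  w_3 = 0.297273·-0.2751 + -0.001367·14.8378 = -0.1021  (Xerox)
Σw_i=1.0000  μᵀw=0.1550
σ²=wᵀΣw=λ₁·μ_p+λ₂ = 0.297273·0.155 + -0.001367 = 0.044710 ≈ 0.0447

0.0447


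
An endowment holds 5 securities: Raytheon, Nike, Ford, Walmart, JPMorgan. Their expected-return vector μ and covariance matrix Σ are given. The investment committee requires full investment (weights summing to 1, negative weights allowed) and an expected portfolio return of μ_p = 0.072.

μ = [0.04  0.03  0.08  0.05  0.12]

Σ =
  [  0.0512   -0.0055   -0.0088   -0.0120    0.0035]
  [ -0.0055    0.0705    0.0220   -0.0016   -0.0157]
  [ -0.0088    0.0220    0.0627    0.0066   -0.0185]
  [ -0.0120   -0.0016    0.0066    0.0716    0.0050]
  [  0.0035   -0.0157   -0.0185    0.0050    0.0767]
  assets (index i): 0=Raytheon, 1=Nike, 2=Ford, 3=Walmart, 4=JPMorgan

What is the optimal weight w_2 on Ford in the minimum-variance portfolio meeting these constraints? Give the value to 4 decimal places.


p=Σ⁻¹μ = [1.1397  0.4042  1.8207  0.5912  1.9959]
q=Σ⁻¹𝟙 = [26.7286  15.0294  18.1411  15.8362  18.2378]
a=μᵀp=0.472436  b=𝟙ᵀp=5.951661  c=𝟙ᵀq=93.973125  D=ac−b²=8.974055
λ₁=(c·0.072−b)/D = (93.973125·0.072−5.951661)/8.974055 = 0.090751
λ₂=(a−b·0.072)/D = (0.472436−5.951661·0.072)/8.974055 = 0.004894
w* = 0.090751·p + 0.004894·q:
  w_0 = 0.090751·1.1397 + 0.004894·26.7286 = 0.2342  (Raytheon)
  w_1 = 0.090751·0.4042 + 0.004894·15.0294 = 0.1102  (Nike)
  w_2 = 0.090751·1.8207 + 0.004894·18.1411 = 0.2540  (Ford)
  w_3 = 0.090751·0.5912 + 0.004894·15.8362 = 0.1311  (Walmart)
  w_4 = 0.090751·1.9959 + 0.004894·18.2378 = 0.2704  (JPMorgan)
Σw_i=1.0000  μᵀw=0.0720
σ²=wᵀΣw=λ₁·μ_p+λ₂ = 0.090751·0.072 + 0.004894 = 0.011428 ≈ 0.0114

0.2540


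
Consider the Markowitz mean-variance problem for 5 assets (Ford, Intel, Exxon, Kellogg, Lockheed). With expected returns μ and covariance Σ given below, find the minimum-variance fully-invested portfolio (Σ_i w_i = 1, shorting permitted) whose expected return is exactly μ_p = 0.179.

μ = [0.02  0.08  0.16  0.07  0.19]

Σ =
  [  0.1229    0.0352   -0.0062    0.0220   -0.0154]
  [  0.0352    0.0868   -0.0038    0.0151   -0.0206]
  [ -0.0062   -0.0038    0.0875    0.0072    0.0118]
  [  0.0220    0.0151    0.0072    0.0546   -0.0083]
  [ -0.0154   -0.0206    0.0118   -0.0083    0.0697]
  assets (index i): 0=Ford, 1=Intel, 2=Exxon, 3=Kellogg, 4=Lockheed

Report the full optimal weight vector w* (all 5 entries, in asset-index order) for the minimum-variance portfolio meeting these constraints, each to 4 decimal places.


g=Σ⁻¹μ = [-0.0249  1.5205  1.3832  1.1564  3.0734]
h=Σ⁻¹𝟙 = [4.9147  11.8896  8.4699  14.8610  19.2828]
a=μᵀg=1.007352  b=𝟙ᵀg=7.108644  c=𝟙ᵀh=59.417922  D=ac−b²=9.321923
λ₁=(c·0.179−b)/D = (59.417922·0.179−7.108644)/9.321923 = 0.378373
λ₂=(a−b·0.179)/D = (1.007352−7.108644·0.179)/9.321923 = -0.028438
w* = 0.378373·g + -0.028438·h:
  w_0 = 0.378373·-0.0249 + -0.028438·4.9147 = -0.1492  (Ford)
  w_1 = 0.378373·1.5205 + -0.028438·11.8896 = 0.2372  (Intel)
  w_2 = 0.378373·1.3832 + -0.028438·8.4699 = 0.2825  (Exxon)
  w_3 = 0.378373·1.1564 + -0.028438·14.8610 = 0.0149  (Kellogg)
  w_4 = 0.378373·3.0734 + -0.028438·19.2828 = 0.6145  (Lockheed)
Σw_i=1.0000  μᵀw=0.1790
σ²=wᵀΣw=λ₁·μ_p+λ₂ = 0.378373·0.179 + -0.028438 = 0.039291 ≈ 0.0393

-0.1492  0.2372  0.2825  0.0149  0.6145


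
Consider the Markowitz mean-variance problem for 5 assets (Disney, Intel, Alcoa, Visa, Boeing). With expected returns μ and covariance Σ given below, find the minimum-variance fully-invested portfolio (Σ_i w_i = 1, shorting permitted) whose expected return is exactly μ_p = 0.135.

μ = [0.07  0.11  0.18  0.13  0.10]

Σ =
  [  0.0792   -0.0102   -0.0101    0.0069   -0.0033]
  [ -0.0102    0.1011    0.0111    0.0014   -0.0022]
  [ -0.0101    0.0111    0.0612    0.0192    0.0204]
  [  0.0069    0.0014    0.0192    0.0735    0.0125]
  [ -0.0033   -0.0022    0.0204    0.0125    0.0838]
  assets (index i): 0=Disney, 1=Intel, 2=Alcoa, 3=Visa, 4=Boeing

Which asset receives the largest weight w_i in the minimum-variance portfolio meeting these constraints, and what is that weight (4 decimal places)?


u=Σ⁻¹μ = [1.2722  0.9376  2.5310  0.8818  0.5204]
v=Σ⁻¹𝟙 = [15.1579  10.2243  11.7109  7.4251  8.8401]
a=μᵀu=0.814437  b=𝟙ᵀu=6.142954  c=𝟙ᵀv=53.358247  D=ac−b²=5.721046
λ₁=(c·0.135−b)/D = (53.358247·0.135−6.142954)/5.721046 = 0.185352
λ₂=(a−b·0.135)/D = (0.814437−6.142954·0.135)/5.721046 = -0.002598
w* = 0.185352·u + -0.002598·v:
  w_0 = 0.185352·1.2722 + -0.002598·15.1579 = 0.1964  (Disney)
  w_1 = 0.185352·0.9376 + -0.002598·10.2243 = 0.1472  (Intel)
  w_2 = 0.185352·2.5310 + -0.002598·11.7109 = 0.4387  (Alcoa)
  w_3 = 0.185352·0.8818 + -0.002598·7.4251 = 0.1441  (Visa)
  w_4 = 0.185352·0.5204 + -0.002598·8.8401 = 0.0735  (Boeing)
Σw_i=1.0000  μᵀw=0.1350
σ²=wᵀΣw=λ₁·μ_p+λ₂ = 0.185352·0.135 + -0.002598 = 0.022425 ≈ 0.0224

Alcoa (0.4387)


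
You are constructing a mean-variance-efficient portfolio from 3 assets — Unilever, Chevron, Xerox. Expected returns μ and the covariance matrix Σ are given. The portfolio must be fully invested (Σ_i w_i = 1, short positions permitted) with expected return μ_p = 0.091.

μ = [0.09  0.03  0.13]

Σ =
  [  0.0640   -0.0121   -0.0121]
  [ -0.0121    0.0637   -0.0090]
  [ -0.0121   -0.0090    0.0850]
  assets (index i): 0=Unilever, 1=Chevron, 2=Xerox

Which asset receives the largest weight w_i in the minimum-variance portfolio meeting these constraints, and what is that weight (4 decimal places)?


u=Σ⁻¹μ = [1.9830  1.1204  1.9303]
v=Σ⁻¹𝟙 = [23.1925  22.5704  17.4560]
a=μᵀu=0.463026  b=𝟙ᵀu=5.033720  c=𝟙ᵀv=63.218909  D=ac−b²=3.933647
λ₁=(c·0.091−b)/D = (63.218909·0.091−5.033720)/3.933647 = 0.182833
λ₂=(a−b·0.091)/D = (0.463026−5.033720·0.091)/3.933647 = 0.001260
w* = 0.182833·u + 0.001260·v:
  w_0 = 0.182833·1.9830 + 0.001260·23.1925 = 0.3918  (Unilever)
  w_1 = 0.182833·1.1204 + 0.001260·22.5704 = 0.2333  (Chevron)
  w_2 = 0.182833·1.9303 + 0.001260·17.4560 = 0.3749  (Xerox)
Σw_i=1.0000  μᵀw=0.0910
σ²=wᵀΣw=λ₁·μ_p+λ₂ = 0.182833·0.091 + 0.001260 = 0.017898 ≈ 0.0179

Unilever (0.3918)


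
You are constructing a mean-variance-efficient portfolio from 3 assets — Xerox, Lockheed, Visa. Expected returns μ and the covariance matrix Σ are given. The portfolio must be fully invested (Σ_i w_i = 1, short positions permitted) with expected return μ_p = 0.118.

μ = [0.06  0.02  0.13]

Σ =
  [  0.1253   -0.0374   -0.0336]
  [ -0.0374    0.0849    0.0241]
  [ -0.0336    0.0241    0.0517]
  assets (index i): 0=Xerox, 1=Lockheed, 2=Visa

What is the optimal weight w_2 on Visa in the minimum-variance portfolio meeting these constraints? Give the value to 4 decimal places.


0.7871

u=Σ⁻¹μ = [1.3654  -0.1482  3.4710]
v=Σ⁻¹𝟙 = [18.6239  12.7425  25.5062]
a=μᵀu=0.530182  b=𝟙ᵀu=4.688089  c=𝟙ᵀv=56.872565  D=ac−b²=8.174658
λ₁=(c·0.118−b)/D = (56.872565·0.118−4.688089)/8.174658 = 0.247457
λ₂=(a−b·0.118)/D = (0.530182−4.688089·0.118)/8.174658 = -0.002815
w* = 0.247457·u + -0.002815·v:
  w_0 = 0.247457·1.3654 + -0.002815·18.6239 = 0.2854  (Xerox)
  w_1 = 0.247457·-0.1482 + -0.002815·12.7425 = -0.0726  (Lockheed)
  w_2 = 0.247457·3.4710 + -0.002815·25.5062 = 0.7871  (Visa)
Σw_i=1.0000  μᵀw=0.1180
σ²=wᵀΣw=λ₁·μ_p+λ₂ = 0.247457·0.118 + -0.002815 = 0.026385 ≈ 0.0264


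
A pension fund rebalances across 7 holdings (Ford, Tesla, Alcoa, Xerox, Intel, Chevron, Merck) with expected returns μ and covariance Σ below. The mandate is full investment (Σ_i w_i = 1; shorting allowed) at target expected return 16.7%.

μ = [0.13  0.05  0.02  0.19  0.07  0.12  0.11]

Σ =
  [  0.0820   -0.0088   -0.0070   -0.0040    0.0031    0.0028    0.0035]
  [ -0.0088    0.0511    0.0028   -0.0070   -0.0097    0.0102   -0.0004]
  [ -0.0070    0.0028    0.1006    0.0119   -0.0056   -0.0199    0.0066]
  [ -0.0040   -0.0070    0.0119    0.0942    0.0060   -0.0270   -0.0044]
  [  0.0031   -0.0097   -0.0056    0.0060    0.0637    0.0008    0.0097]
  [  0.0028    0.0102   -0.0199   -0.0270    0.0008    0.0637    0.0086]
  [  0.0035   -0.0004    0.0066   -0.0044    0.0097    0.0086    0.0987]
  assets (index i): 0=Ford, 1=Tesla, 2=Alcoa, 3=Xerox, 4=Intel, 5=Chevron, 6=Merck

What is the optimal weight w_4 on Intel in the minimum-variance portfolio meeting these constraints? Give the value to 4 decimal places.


-0.0557

g=Σ⁻¹μ = [1.7395  1.2359  0.5006  2.9343  0.8083  2.8882  0.8241]
h=Σ⁻¹𝟙 = [14.9330  22.6342  13.1879  16.6595  16.8208  21.5749  6.0217]
a=μᵀg=1.349270  b=𝟙ᵀg=10.930901  c=𝟙ᵀh=111.832001  D=ac−b²=31.406931
λ₁=(c·0.167−b)/D = (111.832001·0.167−10.930901)/31.406931 = 0.246603
λ₂=(a−b·0.167)/D = (1.349270−10.930901·0.167)/31.406931 = -0.015162
w* = 0.246603·g + -0.015162·h:
  w_0 = 0.246603·1.7395 + -0.015162·14.9330 = 0.2026  (Ford)
  w_1 = 0.246603·1.2359 + -0.015162·22.6342 = -0.0384  (Tesla)
  w_2 = 0.246603·0.5006 + -0.015162·13.1879 = -0.0765  (Alcoa)
  w_3 = 0.246603·2.9343 + -0.015162·16.6595 = 0.4710  (Xerox)
  w_4 = 0.246603·0.8083 + -0.015162·16.8208 = -0.0557  (Intel)
  w_5 = 0.246603·2.8882 + -0.015162·21.5749 = 0.3851  (Chevron)
  w_6 = 0.246603·0.8241 + -0.015162·6.0217 = 0.1119  (Merck)
Σw_i=1.0000  μᵀw=0.1670
σ²=wᵀΣw=λ₁·μ_p+λ₂ = 0.246603·0.167 + -0.015162 = 0.026021 ≈ 0.0260


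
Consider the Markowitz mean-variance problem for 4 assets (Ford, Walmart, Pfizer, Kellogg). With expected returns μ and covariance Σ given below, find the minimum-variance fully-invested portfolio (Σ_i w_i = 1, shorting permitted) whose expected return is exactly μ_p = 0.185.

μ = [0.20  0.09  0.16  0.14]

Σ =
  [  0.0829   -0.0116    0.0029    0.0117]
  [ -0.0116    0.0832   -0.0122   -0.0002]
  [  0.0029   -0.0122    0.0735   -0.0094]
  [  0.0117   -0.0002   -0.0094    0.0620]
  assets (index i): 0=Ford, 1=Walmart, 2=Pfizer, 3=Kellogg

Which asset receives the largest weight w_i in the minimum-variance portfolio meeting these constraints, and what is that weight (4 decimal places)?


g=Σ⁻¹μ = [2.2533  1.7932  2.6726  2.2438]
h=Σ⁻¹𝟙 = [11.3442  16.2814  18.0051  16.7706]
a=μᵀg=1.353791  b=𝟙ᵀg=8.962868  c=𝟙ᵀh=62.401300  D=ac−b²=4.145346
λ₁=(c·0.185−b)/D = (62.401300·0.185−8.962868)/4.145346 = 0.622716
λ₂=(a−b·0.185)/D = (1.353791−8.962868·0.185)/4.145346 = -0.073417
w* = 0.622716·g + -0.073417·h:
  w_0 = 0.622716·2.2533 + -0.073417·11.3442 = 0.5703  (Ford)
  w_1 = 0.622716·1.7932 + -0.073417·16.2814 = -0.0787  (Walmart)
  w_2 = 0.622716·2.6726 + -0.073417·18.0051 = 0.3424  (Pfizer)
  w_3 = 0.622716·2.2438 + -0.073417·16.7706 = 0.1660  (Kellogg)
Σw_i=1.0000  μᵀw=0.1850
σ²=wᵀΣw=λ₁·μ_p+λ₂ = 0.622716·0.185 + -0.073417 = 0.041785 ≈ 0.0418

Ford (0.5703)


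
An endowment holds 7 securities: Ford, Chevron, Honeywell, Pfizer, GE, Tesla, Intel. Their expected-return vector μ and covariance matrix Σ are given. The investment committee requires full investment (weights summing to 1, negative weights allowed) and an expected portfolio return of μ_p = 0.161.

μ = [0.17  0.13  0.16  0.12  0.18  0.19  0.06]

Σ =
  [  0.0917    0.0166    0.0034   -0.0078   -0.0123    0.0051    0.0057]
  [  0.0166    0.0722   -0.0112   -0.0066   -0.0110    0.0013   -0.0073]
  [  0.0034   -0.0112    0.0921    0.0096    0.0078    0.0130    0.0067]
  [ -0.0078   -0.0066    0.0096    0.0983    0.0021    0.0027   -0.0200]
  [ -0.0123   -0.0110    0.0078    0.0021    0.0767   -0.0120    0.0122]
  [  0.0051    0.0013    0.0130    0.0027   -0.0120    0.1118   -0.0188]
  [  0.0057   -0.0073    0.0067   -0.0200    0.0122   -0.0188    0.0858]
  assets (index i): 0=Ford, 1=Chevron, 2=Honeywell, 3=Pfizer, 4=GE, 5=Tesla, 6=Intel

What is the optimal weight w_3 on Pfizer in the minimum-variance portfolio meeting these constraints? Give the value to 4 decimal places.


g=Σ⁻¹μ = [1.7535  2.2338  1.1982  1.4873  2.9202  1.9046  1.0281]
h=Σ⁻¹𝟙 = [9.0294  17.8574  7.2108  13.9169  15.2377  11.4073  15.5883]
a=μᵀg=1.907869  b=𝟙ᵀg=12.525677  c=𝟙ᵀh=90.247721  D=ac−b²=15.288253
λ₁=(c·0.161−b)/D = (90.247721·0.161−12.525677)/15.288253 = 0.131095
λ₂=(a−b·0.161)/D = (1.907869−12.525677·0.161)/15.288253 = -0.007114
w* = 0.131095·g + -0.007114·h:
  w_0 = 0.131095·1.7535 + -0.007114·9.0294 = 0.1656  (Ford)
  w_1 = 0.131095·2.2338 + -0.007114·17.8574 = 0.1658  (Chevron)
  w_2 = 0.131095·1.1982 + -0.007114·7.2108 = 0.1058  (Honeywell)
  w_3 = 0.131095·1.4873 + -0.007114·13.9169 = 0.0960  (Pfizer)
  w_4 = 0.131095·2.9202 + -0.007114·15.2377 = 0.2744  (GE)
  w_5 = 0.131095·1.9046 + -0.007114·11.4073 = 0.1685  (Tesla)
  w_6 = 0.131095·1.0281 + -0.007114·15.5883 = 0.0239  (Intel)
Σw_i=1.0000  μᵀw=0.1610
σ²=wᵀΣw=λ₁·μ_p+λ₂ = 0.131095·0.161 + -0.007114 = 0.013992 ≈ 0.0140

0.0960
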